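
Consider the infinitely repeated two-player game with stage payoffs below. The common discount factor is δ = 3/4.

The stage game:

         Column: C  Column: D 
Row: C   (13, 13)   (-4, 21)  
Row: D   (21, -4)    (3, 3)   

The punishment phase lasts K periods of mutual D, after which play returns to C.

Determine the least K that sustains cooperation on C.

No profitable deviation requires (13−3)(δ+…+δ^K) ≥ 21−13, i.e. δ+…+δ^K ≥ 4/5 ≈ 0.8000.
With δ = 3/4, the partial sums are K=1: 0.7500, K=2: 1.3125.
K = 2 is the first length at which the sum reaches 0.8000.

2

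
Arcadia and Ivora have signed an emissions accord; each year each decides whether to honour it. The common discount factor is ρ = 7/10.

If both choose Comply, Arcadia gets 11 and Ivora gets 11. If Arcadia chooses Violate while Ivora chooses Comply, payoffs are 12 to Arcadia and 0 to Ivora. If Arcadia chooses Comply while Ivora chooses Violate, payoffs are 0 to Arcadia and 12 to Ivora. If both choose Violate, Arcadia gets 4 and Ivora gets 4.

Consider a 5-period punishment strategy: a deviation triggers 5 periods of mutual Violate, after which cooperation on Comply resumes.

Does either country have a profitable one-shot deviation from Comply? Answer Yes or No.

No

Comparing payoff streams over the 6 periods until play realigns: cooperate → 11(1+ρ+…+ρ^5); deviate → 12 + 4(ρ+…+ρ^5).
Cooperation is sustained iff (11−4)(ρ+…+ρ^5) ≥ 12−11.
ρ+…+ρ^5 = 7/10·(1−(7/10)^5)/(1−7/10) = 1.9412, and (12−11)/(11−4) = 0.1429.
1.9412 ≥ 0.1429, so cooperation is sustainable.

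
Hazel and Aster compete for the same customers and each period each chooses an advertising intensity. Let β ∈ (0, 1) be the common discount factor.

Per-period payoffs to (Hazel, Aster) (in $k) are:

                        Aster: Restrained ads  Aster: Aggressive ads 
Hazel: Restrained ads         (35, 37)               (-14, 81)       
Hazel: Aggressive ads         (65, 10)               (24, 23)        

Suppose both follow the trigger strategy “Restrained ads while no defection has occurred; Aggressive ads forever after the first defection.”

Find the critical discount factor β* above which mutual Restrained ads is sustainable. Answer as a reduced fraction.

Hazel's threshold: (65−35)/(65−24) = 30/41.
Aster's threshold: (81−37)/(81−23) = 22/29.
30/41 < 22/29, so Aster binds and β* = 22/29.

22/29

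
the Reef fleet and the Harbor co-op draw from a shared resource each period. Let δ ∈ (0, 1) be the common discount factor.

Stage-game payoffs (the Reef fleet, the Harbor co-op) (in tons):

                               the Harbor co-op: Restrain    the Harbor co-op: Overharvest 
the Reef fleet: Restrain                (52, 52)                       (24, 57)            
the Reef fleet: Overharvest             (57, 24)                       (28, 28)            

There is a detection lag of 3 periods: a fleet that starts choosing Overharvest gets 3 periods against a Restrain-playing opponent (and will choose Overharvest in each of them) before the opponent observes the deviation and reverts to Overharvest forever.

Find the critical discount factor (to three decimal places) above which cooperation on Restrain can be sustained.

0.557

Deviating for the 3 undetected periods gains 57−52 = 5 per period over cooperation, then loses 52−28 = 24 per period forever once punishment starts.
Gain: 5(1 + δ + … + δ^2); loss: 24·δ^3/(1−δ).
No profitable deviation ⇔ 5(1−δ^3) ≤ 24·δ^3, i.e. δ^3 ≥ 5/(5+24) = 5/29.
Hence δ ≥ (5/29)^(1/3) ≈ 0.557.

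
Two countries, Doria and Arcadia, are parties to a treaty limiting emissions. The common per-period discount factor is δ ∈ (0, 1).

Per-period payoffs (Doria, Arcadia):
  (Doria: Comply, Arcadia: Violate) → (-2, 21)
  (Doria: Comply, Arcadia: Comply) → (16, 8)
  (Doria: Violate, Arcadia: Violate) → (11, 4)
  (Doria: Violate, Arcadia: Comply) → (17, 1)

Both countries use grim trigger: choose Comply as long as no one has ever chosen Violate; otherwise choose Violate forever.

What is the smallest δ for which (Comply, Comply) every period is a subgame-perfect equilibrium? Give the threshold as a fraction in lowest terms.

13/17

Doria's threshold: (17−16)/(17−11) = 1/6.
Arcadia's threshold: (21−8)/(21−4) = 13/17.
1/6 < 13/17, so Arcadia binds and δ* = 13/17.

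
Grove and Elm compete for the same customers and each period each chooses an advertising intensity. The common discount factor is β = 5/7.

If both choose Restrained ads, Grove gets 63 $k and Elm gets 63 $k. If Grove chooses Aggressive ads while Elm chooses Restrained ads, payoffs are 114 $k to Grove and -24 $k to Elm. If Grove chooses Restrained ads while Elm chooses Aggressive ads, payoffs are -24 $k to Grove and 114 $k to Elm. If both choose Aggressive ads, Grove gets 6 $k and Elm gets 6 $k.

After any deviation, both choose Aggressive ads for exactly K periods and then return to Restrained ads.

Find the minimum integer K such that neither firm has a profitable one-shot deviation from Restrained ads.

IC: β(1−β^K)/(1−β) ≥ (114−63)/(63−6) = 17/19.
With β = 5/7: need 1 − β^K ≥ 17/19·(1−5/7)/(5/7), i.e. β^K ≤ 0.6421.
Since (5/7)^1 = 0.7143 and (5/7)^2 = 0.5102, the smallest such K is 2.

2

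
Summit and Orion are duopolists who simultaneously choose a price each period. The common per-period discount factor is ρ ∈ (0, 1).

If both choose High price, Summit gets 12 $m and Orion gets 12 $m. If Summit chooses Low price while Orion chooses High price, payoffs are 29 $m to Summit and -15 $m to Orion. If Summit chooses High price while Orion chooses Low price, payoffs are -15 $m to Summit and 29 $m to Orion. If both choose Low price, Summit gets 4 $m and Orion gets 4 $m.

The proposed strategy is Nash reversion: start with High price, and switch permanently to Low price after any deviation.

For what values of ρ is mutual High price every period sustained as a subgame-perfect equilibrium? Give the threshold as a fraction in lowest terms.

17/25

12/(1−ρ) ≥ 29 + 4ρ/(1−ρ)
12 ≥ 29 − 25ρ
ρ ≥ 17/25.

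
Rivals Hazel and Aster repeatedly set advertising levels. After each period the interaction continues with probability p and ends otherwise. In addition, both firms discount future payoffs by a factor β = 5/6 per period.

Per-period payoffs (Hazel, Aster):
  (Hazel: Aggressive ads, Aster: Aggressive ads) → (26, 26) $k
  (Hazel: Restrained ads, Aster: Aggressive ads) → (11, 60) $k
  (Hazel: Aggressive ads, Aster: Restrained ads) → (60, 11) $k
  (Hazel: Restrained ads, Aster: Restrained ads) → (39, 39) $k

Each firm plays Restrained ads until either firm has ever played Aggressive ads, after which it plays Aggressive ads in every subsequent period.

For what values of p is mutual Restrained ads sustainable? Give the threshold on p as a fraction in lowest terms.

Expected continuation weight on next period's payoff is β·p = 5/6·p, which plays the role of the discount factor.
Cooperation requires 5/6·p ≥ (60−39)/(60−26) = 21/34, hence p ≥ 63/85.

63/85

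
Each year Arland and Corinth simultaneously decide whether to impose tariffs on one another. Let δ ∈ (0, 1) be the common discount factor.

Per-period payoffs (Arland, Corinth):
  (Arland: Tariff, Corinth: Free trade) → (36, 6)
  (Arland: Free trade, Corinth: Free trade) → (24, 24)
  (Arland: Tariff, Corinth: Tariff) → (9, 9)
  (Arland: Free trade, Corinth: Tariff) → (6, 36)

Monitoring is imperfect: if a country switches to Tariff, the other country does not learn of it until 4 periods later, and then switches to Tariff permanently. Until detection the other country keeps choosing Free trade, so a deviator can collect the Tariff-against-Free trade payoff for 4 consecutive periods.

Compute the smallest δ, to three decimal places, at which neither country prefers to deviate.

0.816

The best deviation is to choose Tariff for all 4 undetected periods, earning 36 each, then 9 forever once detected.
Deviation value: 36(1−δ^4)/(1−δ) + 9δ^4/(1−δ); cooperation value: 24/(1−δ).
IC: 24 ≥ 36(1−δ^4) + 9δ^4 = 36 − 27δ^4.
So δ^4 ≥ 12/27 = 4/9, giving δ ≥ (4/9)^(1/4) ≈ 0.816.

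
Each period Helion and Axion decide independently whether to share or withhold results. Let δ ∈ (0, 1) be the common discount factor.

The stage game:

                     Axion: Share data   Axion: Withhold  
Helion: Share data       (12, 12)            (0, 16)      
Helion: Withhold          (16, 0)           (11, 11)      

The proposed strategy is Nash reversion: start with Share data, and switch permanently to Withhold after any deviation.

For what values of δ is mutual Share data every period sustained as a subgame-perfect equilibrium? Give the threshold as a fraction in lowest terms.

One-period gain from deviating is 16 − 12 = 4. The loss is 12 − 11 = 1 in every subsequent period, with present value 1·δ/(1−δ).
Deviation is unprofitable when 1·δ/(1−δ) ≥ 4, i.e. δ/(1−δ) ≥ 4.
Equivalently δ ≥ 4/(4+1) = 4/5.

4/5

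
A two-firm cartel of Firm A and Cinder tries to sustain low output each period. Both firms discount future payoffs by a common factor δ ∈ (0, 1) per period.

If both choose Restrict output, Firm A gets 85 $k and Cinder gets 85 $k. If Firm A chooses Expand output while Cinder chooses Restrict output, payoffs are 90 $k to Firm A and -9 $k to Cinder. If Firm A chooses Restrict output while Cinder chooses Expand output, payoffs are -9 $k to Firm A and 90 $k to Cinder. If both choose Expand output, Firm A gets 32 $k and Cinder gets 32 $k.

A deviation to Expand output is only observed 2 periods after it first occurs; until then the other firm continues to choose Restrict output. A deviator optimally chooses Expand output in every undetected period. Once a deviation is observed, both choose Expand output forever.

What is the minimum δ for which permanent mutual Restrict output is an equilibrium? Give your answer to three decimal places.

0.294

Deviating for the 2 undetected periods gains 90−85 = 5 per period over cooperation, then loses 85−32 = 53 per period forever once punishment starts.
Gain: 5(1 + δ + … + δ^1); loss: 53·δ^2/(1−δ).
No profitable deviation ⇔ 5(1−δ^2) ≤ 53·δ^2, i.e. δ^2 ≥ 5/(5+53) = 5/58.
Hence δ ≥ (5/58)^(1/2) ≈ 0.294.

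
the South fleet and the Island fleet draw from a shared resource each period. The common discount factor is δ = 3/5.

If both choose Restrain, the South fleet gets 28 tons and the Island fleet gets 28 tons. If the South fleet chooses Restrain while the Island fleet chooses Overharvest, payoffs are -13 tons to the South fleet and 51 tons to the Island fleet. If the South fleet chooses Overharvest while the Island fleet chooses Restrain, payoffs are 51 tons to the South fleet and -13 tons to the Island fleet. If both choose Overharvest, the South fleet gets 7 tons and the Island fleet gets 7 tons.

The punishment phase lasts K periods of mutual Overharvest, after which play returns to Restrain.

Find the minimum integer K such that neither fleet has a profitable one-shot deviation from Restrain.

3

Need Σ_{k=1}^{K} δ^k ≥ (51−28)/(28−7) = 1.0952 at δ = 3/5.
At K = 2 the sum is 0.9600 < 1.0952; at K = 3 it is 1.1760 ≥ 1.0952.
So the minimum punishment length is K = 3.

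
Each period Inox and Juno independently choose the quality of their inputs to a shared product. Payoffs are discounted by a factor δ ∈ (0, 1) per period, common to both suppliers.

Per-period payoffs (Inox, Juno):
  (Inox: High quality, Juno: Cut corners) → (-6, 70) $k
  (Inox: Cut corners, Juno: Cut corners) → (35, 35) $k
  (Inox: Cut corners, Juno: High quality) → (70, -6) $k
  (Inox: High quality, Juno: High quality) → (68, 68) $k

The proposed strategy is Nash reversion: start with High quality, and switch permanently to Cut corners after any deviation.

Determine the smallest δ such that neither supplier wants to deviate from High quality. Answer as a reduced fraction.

Under grim trigger the critical discount factor is (T−C)/(T−P) with T = 70, C = 68, P = 35.
δ* = (70−68)/(70−35) = 2/35.

2/35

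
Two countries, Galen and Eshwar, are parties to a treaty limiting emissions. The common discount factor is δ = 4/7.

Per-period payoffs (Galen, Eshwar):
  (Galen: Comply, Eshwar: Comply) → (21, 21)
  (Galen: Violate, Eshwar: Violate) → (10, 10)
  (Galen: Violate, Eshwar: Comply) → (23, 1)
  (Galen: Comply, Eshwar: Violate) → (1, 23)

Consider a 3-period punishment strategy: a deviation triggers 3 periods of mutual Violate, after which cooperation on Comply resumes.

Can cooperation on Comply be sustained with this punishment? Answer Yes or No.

Yes

IC: δ+…+δ^3 ≥ (23−21)/(21−10) = 2/11.
At δ = 4/7: partial sum = 1.0845 ≥ 0.1818. Cooperation sustainable.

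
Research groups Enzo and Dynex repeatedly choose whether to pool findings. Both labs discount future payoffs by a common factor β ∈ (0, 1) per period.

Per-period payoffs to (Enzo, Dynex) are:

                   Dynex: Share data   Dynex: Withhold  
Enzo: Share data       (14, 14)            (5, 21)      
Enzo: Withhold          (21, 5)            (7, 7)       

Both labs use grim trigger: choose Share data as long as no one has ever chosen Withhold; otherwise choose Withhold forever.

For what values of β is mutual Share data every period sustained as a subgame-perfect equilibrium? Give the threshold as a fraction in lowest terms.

Cooperation forever yields 14 each period: 14/(1−β).
Deviating yields 21 once, then 7 forever: 21 + 7β/(1−β).
No profitable deviation requires 14/(1−β) ≥ 21 + 7β/(1−β).
Multiplying by (1−β): 14 ≥ 21(1−β) + 7β = 21 − 14β.
So 14β ≥ 7, i.e. β ≥ 7/14 = 1/2.

1/2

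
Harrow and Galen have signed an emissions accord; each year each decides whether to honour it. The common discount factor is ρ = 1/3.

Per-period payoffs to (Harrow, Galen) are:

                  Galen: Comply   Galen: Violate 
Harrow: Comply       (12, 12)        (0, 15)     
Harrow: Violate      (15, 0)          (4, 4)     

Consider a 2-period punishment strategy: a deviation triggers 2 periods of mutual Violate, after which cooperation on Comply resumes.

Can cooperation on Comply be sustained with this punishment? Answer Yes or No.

IC: ρ+…+ρ^2 ≥ (15−12)/(12−4) = 3/8.
At ρ = 1/3: partial sum = 0.4444 ≥ 0.3750. Cooperation sustainable.

Yes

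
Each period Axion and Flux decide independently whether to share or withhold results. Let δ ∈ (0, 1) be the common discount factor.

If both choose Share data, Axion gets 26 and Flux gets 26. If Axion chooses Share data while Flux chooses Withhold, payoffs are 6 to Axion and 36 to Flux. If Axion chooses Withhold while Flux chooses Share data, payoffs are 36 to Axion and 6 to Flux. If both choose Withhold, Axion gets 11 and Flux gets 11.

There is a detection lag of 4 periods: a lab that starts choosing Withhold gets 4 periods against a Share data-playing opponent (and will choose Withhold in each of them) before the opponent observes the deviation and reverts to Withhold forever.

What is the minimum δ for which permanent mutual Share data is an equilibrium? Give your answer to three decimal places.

0.795

Deviating for the 4 undetected periods gains 36−26 = 10 per period over cooperation, then loses 26−11 = 15 per period forever once punishment starts.
Gain: 10(1 + δ + … + δ^3); loss: 15·δ^4/(1−δ).
No profitable deviation ⇔ 10(1−δ^4) ≤ 15·δ^4, i.e. δ^4 ≥ 10/(10+15) = 2/5.
Hence δ ≥ (2/5)^(1/4) ≈ 0.795.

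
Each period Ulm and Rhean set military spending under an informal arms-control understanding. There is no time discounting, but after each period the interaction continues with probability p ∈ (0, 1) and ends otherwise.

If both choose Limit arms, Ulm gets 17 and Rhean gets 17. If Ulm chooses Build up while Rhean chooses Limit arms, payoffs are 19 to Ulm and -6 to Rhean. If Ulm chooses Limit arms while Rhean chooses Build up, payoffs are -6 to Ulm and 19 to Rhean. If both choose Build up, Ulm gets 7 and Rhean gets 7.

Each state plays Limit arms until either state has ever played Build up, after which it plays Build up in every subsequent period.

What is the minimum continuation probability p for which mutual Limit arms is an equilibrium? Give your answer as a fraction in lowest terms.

With no time discounting, the continuation probability p plays the role of the discount factor.
Grim-trigger IC: 17/(1−p) ≥ 19 + 7p/(1−p) ⇒ p ≥ (19−17)/(19−7) = 1/6.

1/6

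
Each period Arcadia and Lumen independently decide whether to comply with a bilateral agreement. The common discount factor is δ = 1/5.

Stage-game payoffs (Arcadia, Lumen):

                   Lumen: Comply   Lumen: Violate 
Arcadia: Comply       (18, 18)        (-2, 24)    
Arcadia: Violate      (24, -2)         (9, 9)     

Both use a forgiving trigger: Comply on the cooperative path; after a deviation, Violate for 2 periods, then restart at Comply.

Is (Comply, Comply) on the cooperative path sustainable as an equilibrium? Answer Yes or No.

No

IC: δ+…+δ^2 ≥ (24−18)/(18−9) = 2/3.
At δ = 1/5: partial sum = 0.2400 < 0.6667. Cooperation not sustainable.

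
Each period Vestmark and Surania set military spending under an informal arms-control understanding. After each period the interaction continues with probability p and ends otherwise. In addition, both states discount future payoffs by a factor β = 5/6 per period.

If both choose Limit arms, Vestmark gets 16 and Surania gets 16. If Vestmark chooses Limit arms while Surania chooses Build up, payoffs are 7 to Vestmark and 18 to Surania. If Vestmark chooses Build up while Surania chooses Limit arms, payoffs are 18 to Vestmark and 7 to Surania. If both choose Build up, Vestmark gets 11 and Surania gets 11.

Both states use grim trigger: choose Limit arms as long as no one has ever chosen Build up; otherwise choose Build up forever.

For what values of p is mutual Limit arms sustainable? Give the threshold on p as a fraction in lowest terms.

With continuation probability p and discount β, the effective per-period discount factor is βp.
Grim-trigger IC: βp ≥ (18−16)/(18−11) = 2/7.
So p ≥ (2/7)/(5/6) = 12/35.

12/35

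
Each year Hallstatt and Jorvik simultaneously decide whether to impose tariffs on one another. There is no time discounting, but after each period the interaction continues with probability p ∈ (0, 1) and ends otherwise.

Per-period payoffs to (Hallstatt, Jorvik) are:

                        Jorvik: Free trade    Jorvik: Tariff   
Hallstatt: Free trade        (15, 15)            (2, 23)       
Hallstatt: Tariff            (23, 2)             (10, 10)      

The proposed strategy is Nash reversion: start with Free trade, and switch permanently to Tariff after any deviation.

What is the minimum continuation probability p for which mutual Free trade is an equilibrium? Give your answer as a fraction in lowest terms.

8/13

Expected cooperation value is 15 + p·15 + p²·15 + … = 15/(1−p); deviation gives 23 + p·10/(1−p).
15 ≥ 23(1−p) + 10p ⇒ 13p ≥ 8 ⇒ p ≥ 8/13.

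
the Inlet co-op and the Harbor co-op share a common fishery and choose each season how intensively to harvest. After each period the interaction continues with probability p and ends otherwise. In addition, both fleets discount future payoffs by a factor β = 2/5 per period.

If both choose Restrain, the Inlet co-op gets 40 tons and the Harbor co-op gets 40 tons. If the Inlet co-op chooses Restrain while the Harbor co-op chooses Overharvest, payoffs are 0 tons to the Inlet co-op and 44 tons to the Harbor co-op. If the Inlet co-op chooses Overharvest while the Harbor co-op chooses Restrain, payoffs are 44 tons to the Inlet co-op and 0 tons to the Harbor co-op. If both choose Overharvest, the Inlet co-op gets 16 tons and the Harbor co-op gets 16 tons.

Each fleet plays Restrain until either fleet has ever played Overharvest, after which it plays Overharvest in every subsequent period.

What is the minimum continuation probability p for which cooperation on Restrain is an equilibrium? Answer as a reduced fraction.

Expected continuation weight on next period's payoff is β·p = 2/5·p, which plays the role of the discount factor.
Cooperation requires 2/5·p ≥ (44−40)/(44−16) = 1/7, hence p ≥ 5/14.

5/14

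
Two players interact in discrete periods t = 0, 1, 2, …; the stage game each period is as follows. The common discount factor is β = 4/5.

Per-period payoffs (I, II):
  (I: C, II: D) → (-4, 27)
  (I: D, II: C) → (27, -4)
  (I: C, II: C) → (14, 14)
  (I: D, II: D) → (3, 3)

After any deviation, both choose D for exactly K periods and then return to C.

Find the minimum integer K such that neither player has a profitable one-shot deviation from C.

2

Need Σ_{k=1}^{K} β^k ≥ (27−14)/(14−3) = 1.1818 at β = 4/5.
At K = 1 the sum is 0.8000 < 1.1818; at K = 2 it is 1.4400 ≥ 1.1818.
So the minimum punishment length is K = 2.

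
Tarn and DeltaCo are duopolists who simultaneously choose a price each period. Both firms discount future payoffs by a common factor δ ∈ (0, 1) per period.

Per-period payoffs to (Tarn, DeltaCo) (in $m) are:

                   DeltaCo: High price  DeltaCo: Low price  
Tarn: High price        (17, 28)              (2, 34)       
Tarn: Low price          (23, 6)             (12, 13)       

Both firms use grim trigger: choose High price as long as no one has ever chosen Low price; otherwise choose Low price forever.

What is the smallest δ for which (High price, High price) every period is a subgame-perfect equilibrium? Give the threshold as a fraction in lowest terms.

6/11

For Tarn: deviation gain 23−17 = 6, per-period punishment loss 17−12 = 5. IC gives δ ≥ 6/11.
For DeltaCo: gain 6, loss 15 per period, so δ ≥ 6/21 = 2/7.
The tighter constraint is Tarn's, so cooperation needs δ ≥ 6/11.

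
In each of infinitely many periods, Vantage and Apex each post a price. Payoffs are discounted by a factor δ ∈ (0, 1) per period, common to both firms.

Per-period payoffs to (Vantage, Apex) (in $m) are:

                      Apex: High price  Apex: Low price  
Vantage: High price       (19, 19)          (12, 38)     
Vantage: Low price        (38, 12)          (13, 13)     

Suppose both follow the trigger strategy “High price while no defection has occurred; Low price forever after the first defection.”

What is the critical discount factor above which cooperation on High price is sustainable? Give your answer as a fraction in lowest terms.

Under grim trigger the critical discount factor is (T−C)/(T−P) with T = 38, C = 19, P = 13.
δ* = (38−19)/(38−13) = 19/25.

19/25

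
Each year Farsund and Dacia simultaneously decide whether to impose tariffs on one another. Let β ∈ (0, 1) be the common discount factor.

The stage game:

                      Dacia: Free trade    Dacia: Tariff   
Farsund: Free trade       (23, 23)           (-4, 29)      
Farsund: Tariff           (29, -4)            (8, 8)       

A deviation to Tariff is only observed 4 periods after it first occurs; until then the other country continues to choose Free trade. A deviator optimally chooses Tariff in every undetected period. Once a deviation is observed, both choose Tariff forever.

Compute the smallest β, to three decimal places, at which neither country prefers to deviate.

0.731

Deviating for the 4 undetected periods gains 29−23 = 6 per period over cooperation, then loses 23−8 = 15 per period forever once punishment starts.
Gain: 6(1 + β + … + β^3); loss: 15·β^4/(1−β).
No profitable deviation ⇔ 6(1−β^4) ≤ 15·β^4, i.e. β^4 ≥ 6/(6+15) = 2/7.
Hence β ≥ (2/7)^(1/4) ≈ 0.731.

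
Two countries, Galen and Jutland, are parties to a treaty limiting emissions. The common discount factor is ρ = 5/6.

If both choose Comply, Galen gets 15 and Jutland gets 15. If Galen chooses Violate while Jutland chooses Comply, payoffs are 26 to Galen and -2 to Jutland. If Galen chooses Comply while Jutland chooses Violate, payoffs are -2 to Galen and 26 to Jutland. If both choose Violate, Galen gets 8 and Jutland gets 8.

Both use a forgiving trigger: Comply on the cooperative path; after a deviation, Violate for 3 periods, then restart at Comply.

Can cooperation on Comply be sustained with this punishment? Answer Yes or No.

Yes

A one-shot deviation gives 26 now, then 8 for 3 periods, then back to 15.
Gain from deviating: (26−15) today; loss: (15−8) in each of the next 3 periods.
No-deviation condition: (15−8)(ρ+…+ρ^3) ≥ 26−15, i.e. ρ+…+ρ^3 ≥ 11/7.
At ρ = 5/6: ρ+…+ρ^3 = 2.1065 ≥ 1.5714.
So cooperation is sustainable.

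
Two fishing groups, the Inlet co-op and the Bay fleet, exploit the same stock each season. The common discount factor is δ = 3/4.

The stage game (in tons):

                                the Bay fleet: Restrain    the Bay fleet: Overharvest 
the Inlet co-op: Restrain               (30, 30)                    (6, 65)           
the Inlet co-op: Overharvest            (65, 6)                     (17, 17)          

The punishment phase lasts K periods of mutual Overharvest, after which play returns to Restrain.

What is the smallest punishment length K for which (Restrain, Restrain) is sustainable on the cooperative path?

IC: δ(1−δ^K)/(1−δ) ≥ (65−30)/(30−17) = 35/13.
With δ = 3/4: need 1 − δ^K ≥ 35/13·(1−3/4)/(3/4), i.e. δ^K ≤ 0.1026.
Since (3/4)^7 = 0.1335 and (3/4)^8 = 0.1001, the smallest such K is 8.

8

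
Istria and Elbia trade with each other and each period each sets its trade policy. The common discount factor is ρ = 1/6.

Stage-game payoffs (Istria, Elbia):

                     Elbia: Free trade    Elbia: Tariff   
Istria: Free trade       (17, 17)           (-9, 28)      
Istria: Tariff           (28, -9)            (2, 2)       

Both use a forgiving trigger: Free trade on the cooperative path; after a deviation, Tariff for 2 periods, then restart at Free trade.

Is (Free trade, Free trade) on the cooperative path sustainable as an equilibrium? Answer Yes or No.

Comparing payoff streams over the 3 periods until play realigns: cooperate → 17(1+ρ+…+ρ^2); deviate → 28 + 2(ρ+…+ρ^2).
Cooperation is sustained iff (17−2)(ρ+…+ρ^2) ≥ 28−17.
ρ+…+ρ^2 = 1/6·(1−(1/6)^2)/(1−1/6) = 0.1944, and (28−17)/(17−2) = 0.7333.
0.1944 < 0.7333, so cooperation is not sustainable.

No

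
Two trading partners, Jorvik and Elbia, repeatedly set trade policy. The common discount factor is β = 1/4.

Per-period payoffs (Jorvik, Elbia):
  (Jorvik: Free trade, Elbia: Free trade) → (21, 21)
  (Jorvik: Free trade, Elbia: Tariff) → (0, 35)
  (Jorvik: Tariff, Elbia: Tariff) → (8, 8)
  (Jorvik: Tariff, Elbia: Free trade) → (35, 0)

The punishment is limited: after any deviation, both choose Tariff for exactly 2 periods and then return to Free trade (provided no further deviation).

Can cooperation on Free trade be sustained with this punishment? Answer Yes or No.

IC: β+…+β^2 ≥ (35−21)/(21−8) = 14/13.
At β = 1/4: partial sum = 0.3125 < 1.0769. Cooperation not sustainable.

No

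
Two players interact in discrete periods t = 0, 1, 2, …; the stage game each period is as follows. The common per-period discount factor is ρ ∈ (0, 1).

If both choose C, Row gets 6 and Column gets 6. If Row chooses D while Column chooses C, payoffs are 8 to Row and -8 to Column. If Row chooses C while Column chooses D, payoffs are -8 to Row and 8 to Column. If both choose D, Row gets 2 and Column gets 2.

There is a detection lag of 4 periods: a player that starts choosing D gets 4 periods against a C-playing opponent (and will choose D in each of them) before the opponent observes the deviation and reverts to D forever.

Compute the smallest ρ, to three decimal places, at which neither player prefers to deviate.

A deviator earns 8 for 4 periods, then 2 forever; cooperating earns 6 forever. Multiplying the IC by (1−ρ):
6 ≥ 8(1−ρ^4) + 2ρ^4, so 6·ρ^4 ≥ 2 and ρ^4 ≥ 1/3.
ρ ≥ (1/3)^(1/4) ≈ 0.760.

0.760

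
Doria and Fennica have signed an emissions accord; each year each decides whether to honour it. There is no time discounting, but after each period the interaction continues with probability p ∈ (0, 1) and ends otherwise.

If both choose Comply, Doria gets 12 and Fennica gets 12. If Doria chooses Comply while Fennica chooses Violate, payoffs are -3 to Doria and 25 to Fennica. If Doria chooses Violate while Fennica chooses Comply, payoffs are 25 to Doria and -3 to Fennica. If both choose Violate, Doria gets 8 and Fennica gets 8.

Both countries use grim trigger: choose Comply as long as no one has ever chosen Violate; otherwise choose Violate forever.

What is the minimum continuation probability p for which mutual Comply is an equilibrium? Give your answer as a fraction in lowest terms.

13/17

Expected cooperation value is 12 + p·12 + p²·12 + … = 12/(1−p); deviation gives 25 + p·8/(1−p).
12 ≥ 25(1−p) + 8p ⇒ 17p ≥ 13 ⇒ p ≥ 13/17.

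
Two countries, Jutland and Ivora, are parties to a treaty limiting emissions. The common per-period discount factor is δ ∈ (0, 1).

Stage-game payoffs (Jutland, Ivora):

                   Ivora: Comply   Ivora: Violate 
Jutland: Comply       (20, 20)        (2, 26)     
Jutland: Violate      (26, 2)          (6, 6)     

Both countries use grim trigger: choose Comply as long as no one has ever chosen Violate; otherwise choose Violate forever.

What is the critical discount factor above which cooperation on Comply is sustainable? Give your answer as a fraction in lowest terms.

3/10

Cooperation forever yields 20 each period: 20/(1−δ).
Deviating yields 26 once, then 6 forever: 26 + 6δ/(1−δ).
No profitable deviation requires 20/(1−δ) ≥ 26 + 6δ/(1−δ).
Multiplying by (1−δ): 20 ≥ 26(1−δ) + 6δ = 26 − 20δ.
So 20δ ≥ 6, i.e. δ ≥ 6/20 = 3/10.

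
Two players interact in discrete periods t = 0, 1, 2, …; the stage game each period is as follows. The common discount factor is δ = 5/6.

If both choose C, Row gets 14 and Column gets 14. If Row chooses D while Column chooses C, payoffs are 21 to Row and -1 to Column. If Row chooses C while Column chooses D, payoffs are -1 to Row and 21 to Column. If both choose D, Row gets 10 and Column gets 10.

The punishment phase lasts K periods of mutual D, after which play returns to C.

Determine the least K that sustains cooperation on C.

3

No profitable deviation requires (14−10)(δ+…+δ^K) ≥ 21−14, i.e. δ+…+δ^K ≥ 7/4 ≈ 1.7500.
With δ = 5/6, the partial sums are K=1: 0.8333, K=2: 1.5278, K=3: 2.1065.
K = 3 is the first length at which the sum reaches 1.7500.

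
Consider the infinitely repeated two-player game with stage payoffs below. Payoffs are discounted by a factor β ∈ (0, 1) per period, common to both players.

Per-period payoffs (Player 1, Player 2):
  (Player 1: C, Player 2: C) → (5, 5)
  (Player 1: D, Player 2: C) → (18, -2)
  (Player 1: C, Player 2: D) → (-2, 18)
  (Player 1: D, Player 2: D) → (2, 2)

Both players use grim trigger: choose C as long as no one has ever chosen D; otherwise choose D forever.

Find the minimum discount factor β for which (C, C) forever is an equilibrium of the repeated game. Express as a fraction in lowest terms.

5/(1−β) ≥ 18 + 2β/(1−β)
5 ≥ 18 − 16β
β ≥ 13/16.

13/16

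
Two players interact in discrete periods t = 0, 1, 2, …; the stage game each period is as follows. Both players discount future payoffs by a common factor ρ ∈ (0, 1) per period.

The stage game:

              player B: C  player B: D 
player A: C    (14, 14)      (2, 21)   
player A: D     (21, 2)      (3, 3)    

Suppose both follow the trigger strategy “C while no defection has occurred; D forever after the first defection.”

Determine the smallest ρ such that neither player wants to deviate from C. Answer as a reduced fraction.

One-period gain from deviating is 21 − 14 = 7. The loss is 14 − 3 = 11 in every subsequent period, with present value 11·ρ/(1−ρ).
Deviation is unprofitable when 11·ρ/(1−ρ) ≥ 7, i.e. ρ/(1−ρ) ≥ 7/11.
Equivalently ρ ≥ 7/(7+11) = 7/18.

7/18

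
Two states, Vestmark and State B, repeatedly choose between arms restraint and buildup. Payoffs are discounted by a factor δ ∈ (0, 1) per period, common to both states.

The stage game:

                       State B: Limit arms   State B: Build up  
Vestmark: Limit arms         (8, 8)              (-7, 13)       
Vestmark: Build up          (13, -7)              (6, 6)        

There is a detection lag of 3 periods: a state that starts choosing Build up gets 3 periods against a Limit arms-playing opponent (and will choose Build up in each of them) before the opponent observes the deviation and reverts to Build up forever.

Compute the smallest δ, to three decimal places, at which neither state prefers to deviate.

The best deviation is to choose Build up for all 3 undetected periods, earning 13 each, then 6 forever once detected.
Deviation value: 13(1−δ^3)/(1−δ) + 6δ^3/(1−δ); cooperation value: 8/(1−δ).
IC: 8 ≥ 13(1−δ^3) + 6δ^3 = 13 − 7δ^3.
So δ^3 ≥ 5/7, giving δ ≥ (5/7)^(1/3) ≈ 0.894.

0.894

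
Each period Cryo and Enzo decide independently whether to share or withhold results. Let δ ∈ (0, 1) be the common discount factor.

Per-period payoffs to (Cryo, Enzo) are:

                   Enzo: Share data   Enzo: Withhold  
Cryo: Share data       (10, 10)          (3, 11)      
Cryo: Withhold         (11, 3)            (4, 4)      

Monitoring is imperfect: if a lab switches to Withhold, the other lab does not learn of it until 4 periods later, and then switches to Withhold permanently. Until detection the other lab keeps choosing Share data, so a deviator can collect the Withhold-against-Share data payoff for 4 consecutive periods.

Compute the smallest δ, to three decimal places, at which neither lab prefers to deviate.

0.615

The best deviation is to choose Withhold for all 4 undetected periods, earning 11 each, then 4 forever once detected.
Deviation value: 11(1−δ^4)/(1−δ) + 4δ^4/(1−δ); cooperation value: 10/(1−δ).
IC: 10 ≥ 11(1−δ^4) + 4δ^4 = 11 − 7δ^4.
So δ^4 ≥ 1/7, giving δ ≥ (1/7)^(1/4) ≈ 0.615.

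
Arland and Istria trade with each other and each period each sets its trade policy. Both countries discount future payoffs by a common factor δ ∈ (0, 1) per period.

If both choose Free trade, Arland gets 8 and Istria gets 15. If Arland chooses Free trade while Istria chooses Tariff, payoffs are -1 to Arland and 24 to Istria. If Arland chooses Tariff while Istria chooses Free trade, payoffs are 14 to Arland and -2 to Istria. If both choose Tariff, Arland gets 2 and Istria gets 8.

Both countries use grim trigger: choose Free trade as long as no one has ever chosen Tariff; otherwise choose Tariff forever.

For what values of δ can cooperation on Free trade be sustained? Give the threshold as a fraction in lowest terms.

For Arland: deviation gain 14−8 = 6, per-period punishment loss 8−2 = 6. IC gives δ ≥ 6/12 = 1/2.
For Istria: gain 9, loss 7 per period, so δ ≥ 9/16.
The tighter constraint is Istria's, so cooperation needs δ ≥ 9/16.

9/16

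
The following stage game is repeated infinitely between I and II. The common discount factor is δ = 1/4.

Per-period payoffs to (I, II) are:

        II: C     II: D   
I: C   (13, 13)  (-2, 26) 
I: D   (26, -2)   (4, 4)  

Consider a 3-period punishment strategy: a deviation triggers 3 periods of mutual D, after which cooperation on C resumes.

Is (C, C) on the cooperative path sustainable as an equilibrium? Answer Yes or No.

No

A one-shot deviation gives 26 now, then 4 for 3 periods, then back to 13.
Gain from deviating: (26−13) today; loss: (13−4) in each of the next 3 periods.
No-deviation condition: (13−4)(δ+…+δ^3) ≥ 26−13, i.e. δ+…+δ^3 ≥ 13/9.
At δ = 1/4: δ+…+δ^3 = 0.3281 < 1.4444.
So cooperation is not sustainable.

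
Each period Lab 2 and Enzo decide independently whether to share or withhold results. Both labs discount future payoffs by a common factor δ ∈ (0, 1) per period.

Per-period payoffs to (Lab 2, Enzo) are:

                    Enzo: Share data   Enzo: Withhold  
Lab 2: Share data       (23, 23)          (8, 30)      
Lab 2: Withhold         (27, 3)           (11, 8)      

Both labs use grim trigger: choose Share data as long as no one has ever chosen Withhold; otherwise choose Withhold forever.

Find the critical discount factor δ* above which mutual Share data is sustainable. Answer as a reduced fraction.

7/22

Lab 2's threshold: (27−23)/(27−11) = 1/4.
Enzo's threshold: (30−23)/(30−8) = 7/22.
1/4 < 7/22, so Enzo binds and δ* = 7/22.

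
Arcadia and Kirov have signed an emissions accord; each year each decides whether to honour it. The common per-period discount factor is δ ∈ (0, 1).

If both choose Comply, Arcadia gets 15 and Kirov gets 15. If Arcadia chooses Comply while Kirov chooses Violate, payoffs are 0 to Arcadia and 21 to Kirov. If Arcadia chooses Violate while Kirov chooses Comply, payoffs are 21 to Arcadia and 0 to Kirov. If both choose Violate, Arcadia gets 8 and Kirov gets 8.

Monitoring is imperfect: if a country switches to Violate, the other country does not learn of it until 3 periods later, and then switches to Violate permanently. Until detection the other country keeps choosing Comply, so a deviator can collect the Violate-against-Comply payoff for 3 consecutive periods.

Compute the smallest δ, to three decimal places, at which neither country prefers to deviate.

0.773

The best deviation is to choose Violate for all 3 undetected periods, earning 21 each, then 8 forever once detected.
Deviation value: 21(1−δ^3)/(1−δ) + 8δ^3/(1−δ); cooperation value: 15/(1−δ).
IC: 15 ≥ 21(1−δ^3) + 8δ^3 = 21 − 13δ^3.
So δ^3 ≥ 6/13, giving δ ≥ (6/13)^(1/3) ≈ 0.773.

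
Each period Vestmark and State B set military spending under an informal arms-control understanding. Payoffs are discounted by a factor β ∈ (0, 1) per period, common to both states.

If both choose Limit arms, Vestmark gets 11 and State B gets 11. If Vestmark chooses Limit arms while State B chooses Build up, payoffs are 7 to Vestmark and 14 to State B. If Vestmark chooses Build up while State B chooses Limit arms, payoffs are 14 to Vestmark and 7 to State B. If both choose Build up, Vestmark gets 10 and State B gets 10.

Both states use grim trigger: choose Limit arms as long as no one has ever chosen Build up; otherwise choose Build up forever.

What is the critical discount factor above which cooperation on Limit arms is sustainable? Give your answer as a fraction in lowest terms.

One-period gain from deviating is 14 − 11 = 3. The loss is 11 − 10 = 1 in every subsequent period, with present value 1·β/(1−β).
Deviation is unprofitable when 1·β/(1−β) ≥ 3, i.e. β/(1−β) ≥ 3.
Equivalently β ≥ 3/(3+1) = 3/4.

3/4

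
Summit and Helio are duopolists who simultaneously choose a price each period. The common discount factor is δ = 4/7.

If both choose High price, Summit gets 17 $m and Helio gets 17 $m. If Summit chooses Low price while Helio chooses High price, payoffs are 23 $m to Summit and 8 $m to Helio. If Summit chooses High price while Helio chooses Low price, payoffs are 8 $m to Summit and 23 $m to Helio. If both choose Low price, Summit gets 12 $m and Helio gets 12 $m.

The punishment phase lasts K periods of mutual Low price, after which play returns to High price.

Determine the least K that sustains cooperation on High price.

IC: δ(1−δ^K)/(1−δ) ≥ (23−17)/(17−12) = 6/5.
With δ = 4/7: need 1 − δ^K ≥ 6/5·(1−4/7)/(4/7), i.e. δ^K ≤ 0.1000.
Since (4/7)^4 = 0.1066 and (4/7)^5 = 0.0609, the smallest such K is 5.

5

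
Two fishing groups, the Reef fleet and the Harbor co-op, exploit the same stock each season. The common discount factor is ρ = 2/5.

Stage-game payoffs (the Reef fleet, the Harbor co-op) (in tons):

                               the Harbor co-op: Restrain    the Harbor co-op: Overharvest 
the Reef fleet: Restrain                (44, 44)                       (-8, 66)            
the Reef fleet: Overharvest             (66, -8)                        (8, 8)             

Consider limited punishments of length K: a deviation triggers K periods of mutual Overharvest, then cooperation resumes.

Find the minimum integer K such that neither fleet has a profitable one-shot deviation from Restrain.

3

IC: ρ(1−ρ^K)/(1−ρ) ≥ (66−44)/(44−8) = 11/18.
With ρ = 2/5: need 1 − ρ^K ≥ 11/18·(1−2/5)/(2/5), i.e. ρ^K ≤ 0.0833.
Since (2/5)^2 = 0.1600 and (2/5)^3 = 0.0640, the smallest such K is 3.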